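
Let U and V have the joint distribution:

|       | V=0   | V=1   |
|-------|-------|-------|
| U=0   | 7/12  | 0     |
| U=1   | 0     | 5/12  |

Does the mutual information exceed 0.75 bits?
Marginal P(U) (row sums):
  P(U=0) = 7/12 + 0 = 7/12
  P(U=1) = 0 + 5/12 = 5/12
Marginal P(V) (column sums):
  P(V=0) = 7/12 + 0 = 7/12
  P(V=1) = 0 + 5/12 = 5/12

H(U) = -[(7/12)·log₂(7/12) + (5/12)·log₂(5/12)]
  = 0.4536 + 0.5263
  = 0.9799 bits
H(V) = -[(7/12)·log₂(7/12) + (5/12)·log₂(5/12)]
  = 0.4536 + 0.5263
  = 0.9799 bits
H(U,V) = -[(7/12)·log₂(7/12) + (5/12)·log₂(5/12)]
  = 0.4536 + 0.5263
  = 0.9799 bits

I(U;V) = H(U) + H(V) - H(U,V)
  = 0.9799 + 0.9799 - 0.9799
  = 0.9799 bits

Yes. I(U;V) = 0.9799 bits, which is > 0.75 bits.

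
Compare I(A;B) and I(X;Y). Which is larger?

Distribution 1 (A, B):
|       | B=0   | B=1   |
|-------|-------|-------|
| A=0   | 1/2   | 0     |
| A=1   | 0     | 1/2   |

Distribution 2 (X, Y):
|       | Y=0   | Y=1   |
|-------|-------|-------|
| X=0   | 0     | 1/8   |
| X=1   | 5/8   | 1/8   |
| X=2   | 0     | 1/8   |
Distribution 1 (A, B):
Marginal P(A) (row sums):
  P(A=0) = 1/2 + 0 = 1/2
  P(A=1) = 0 + 1/2 = 1/2
Marginal P(B) (column sums):
  P(B=0) = 1/2 + 0 = 1/2
  P(B=1) = 0 + 1/2 = 1/2

H(A) = -[(1/2)·log₂(1/2) + (1/2)·log₂(1/2)]
  = 0.5000 + 0.5000
  = 1.0000 bits
H(B) = -[(1/2)·log₂(1/2) + (1/2)·log₂(1/2)]
  = 0.5000 + 0.5000
  = 1.0000 bits
H(A,B) = -[(1/2)·log₂(1/2) + (1/2)·log₂(1/2)]
  = 0.5000 + 0.5000
  = 1.0000 bits

I(A;B) = H(A) + H(B) - H(A,B)
  = 1.0000 + 1.0000 - 1.0000
  = 1.0000 bits

Distribution 2 (X, Y):
Marginal P(X) (row sums):
  P(X=0) = 0 + 1/8 = 1/8
  P(X=1) = 5/8 + 1/8 = 3/4
  P(X=2) = 0 + 1/8 = 1/8
Marginal P(Y) (column sums):
  P(Y=0) = 0 + 5/8 + 0 = 5/8
  P(Y=1) = 1/8 + 1/8 + 1/8 = 3/8

H(X) = -[(1/8)·log₂(1/8) + (3/4)·log₂(3/4) + (1/8)·log₂(1/8)]
  = 0.3750 + 0.3113 + 0.3750
  = 1.0613 bits
H(Y) = -[(5/8)·log₂(5/8) + (3/8)·log₂(3/8)]
  = 0.4238 + 0.5306
  = 0.9544 bits
H(X,Y) = -[(1/8)·log₂(1/8) + (5/8)·log₂(5/8) + (1/8)·log₂(1/8) + (1/8)·log₂(1/8)]
  = 0.3750 + 0.4238 + 0.3750 + 0.3750
  = 1.5488 bits

I(X;Y) = H(X) + H(Y) - H(X,Y)
  = 1.0613 + 0.9544 - 1.5488
  = 0.4669 bits

I(A;B) = 1.0000 bits > I(X;Y) = 0.4669 bits, so (A, B) has the higher mutual information (stronger dependence).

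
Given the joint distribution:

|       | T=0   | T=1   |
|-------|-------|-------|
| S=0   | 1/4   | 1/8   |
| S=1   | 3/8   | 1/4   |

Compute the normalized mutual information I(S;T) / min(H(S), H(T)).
Marginal P(S) (row sums):
  P(S=0) = 1/4 + 1/8 = 3/8
  P(S=1) = 3/8 + 1/4 = 5/8
Marginal P(T) (column sums):
  P(T=0) = 1/4 + 3/8 = 5/8
  P(T=1) = 1/8 + 1/4 = 3/8

H(S) = -[(3/8)·log₂(3/8) + (5/8)·log₂(5/8)]
  = 0.5306 + 0.4238
  = 0.9544 bits
H(T) = -[(5/8)·log₂(5/8) + (3/8)·log₂(3/8)]
  = 0.4238 + 0.5306
  = 0.9544 bits
H(S,T) = -[(1/4)·log₂(1/4) + (1/8)·log₂(1/8) + (3/8)·log₂(3/8) + (1/4)·log₂(1/4)]
  = 0.5000 + 0.3750 + 0.5306 + 0.5000
  = 1.9056 bits

I(S;T) = H(S) + H(T) - H(S,T)
  = 0.9544 + 0.9544 - 1.9056
  = 0.0032 bits

min(H(S), H(T)) = min(0.9544, 0.9544) = 0.9544 bits
Normalized MI = 0.0032 / 0.9544 = 0.0034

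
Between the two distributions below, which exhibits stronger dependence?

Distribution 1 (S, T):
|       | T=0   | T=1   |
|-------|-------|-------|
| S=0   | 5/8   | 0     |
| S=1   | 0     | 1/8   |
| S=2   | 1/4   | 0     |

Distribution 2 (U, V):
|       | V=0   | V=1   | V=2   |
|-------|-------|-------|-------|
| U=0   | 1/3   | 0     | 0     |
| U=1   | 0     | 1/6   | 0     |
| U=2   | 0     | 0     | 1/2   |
Distribution 1 (S, T):
Marginal P(S) (row sums):
  P(S=0) = 5/8 + 0 = 5/8
  P(S=1) = 0 + 1/8 = 1/8
  P(S=2) = 1/4 + 0 = 1/4
Marginal P(T) (column sums):
  P(T=0) = 5/8 + 0 + 1/4 = 7/8
  P(T=1) = 0 + 1/8 + 0 = 1/8

H(S) = -[(5/8)·log₂(5/8) + (1/8)·log₂(1/8) + (1/4)·log₂(1/4)]
  = 0.4238 + 0.3750 + 0.5000
  = 1.2988 bits
H(T) = -[(7/8)·log₂(7/8) + (1/8)·log₂(1/8)]
  = 0.1686 + 0.3750
  = 0.5436 bits
H(S,T) = -[(5/8)·log₂(5/8) + (1/8)·log₂(1/8) + (1/4)·log₂(1/4)]
  = 0.4238 + 0.3750 + 0.5000
  = 1.2988 bits

I(S;T) = H(S) + H(T) - H(S,T)
  = 1.2988 + 0.5436 - 1.2988
  = 0.5436 bits

Distribution 2 (U, V):
Marginal P(U) (row sums):
  P(U=0) = 1/3 + 0 + 0 = 1/3
  P(U=1) = 0 + 1/6 + 0 = 1/6
  P(U=2) = 0 + 0 + 1/2 = 1/2
Marginal P(V) (column sums):
  P(V=0) = 1/3 + 0 + 0 = 1/3
  P(V=1) = 0 + 1/6 + 0 = 1/6
  P(V=2) = 0 + 0 + 1/2 = 1/2

H(U) = -[(1/3)·log₂(1/3) + (1/6)·log₂(1/6) + (1/2)·log₂(1/2)]
  = 0.5283 + 0.4308 + 0.5000
  = 1.4591 bits
H(V) = -[(1/3)·log₂(1/3) + (1/6)·log₂(1/6) + (1/2)·log₂(1/2)]
  = 0.5283 + 0.4308 + 0.5000
  = 1.4591 bits
H(U,V) = -[(1/3)·log₂(1/3) + (1/6)·log₂(1/6) + (1/2)·log₂(1/2)]
  = 0.5283 + 0.4308 + 0.5000
  = 1.4591 bits

I(U;V) = H(U) + H(V) - H(U,V)
  = 1.4591 + 1.4591 - 1.4591
  = 1.4591 bits

I(U;V) = 1.4591 bits > I(S;T) = 0.5436 bits, so (U, V) has the higher mutual information (stronger dependence).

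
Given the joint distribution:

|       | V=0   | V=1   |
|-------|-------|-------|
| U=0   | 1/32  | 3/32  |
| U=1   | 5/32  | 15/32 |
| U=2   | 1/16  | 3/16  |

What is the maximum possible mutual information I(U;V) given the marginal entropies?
The upper bound on mutual information is I(U;V) ≤ min(H(U), H(V)).

Marginal P(U) (row sums):
  P(U=0) = 1/32 + 3/32 = 1/8
  P(U=1) = 5/32 + 15/32 = 5/8
  P(U=2) = 1/16 + 3/16 = 1/4
Marginal P(V) (column sums):
  P(V=0) = 1/32 + 5/32 + 1/16 = 1/4
  P(V=1) = 3/32 + 15/32 + 3/16 = 3/4

H(U) = -[(1/8)·log₂(1/8) + (5/8)·log₂(5/8) + (1/4)·log₂(1/4)]
  = 0.3750 + 0.4238 + 0.5000
  = 1.2988 bits
H(V) = -[(1/4)·log₂(1/4) + (3/4)·log₂(3/4)]
  = 0.5000 + 0.3113
  = 0.8113 bits

Maximum possible I(U;V) = min(1.2988, 0.8113) = 0.8113 bits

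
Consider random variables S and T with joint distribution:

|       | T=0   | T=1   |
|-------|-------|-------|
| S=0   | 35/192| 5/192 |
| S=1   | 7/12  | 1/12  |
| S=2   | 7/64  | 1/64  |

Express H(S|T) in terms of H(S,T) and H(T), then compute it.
H(S|T) = H(S,T) - H(T)

Marginal P(T) (column sums):
  P(T=0) = 35/192 + 7/12 + 7/64 = 7/8
  P(T=1) = 5/192 + 1/12 + 1/64 = 1/8

H(S,T) = -[(35/192)·log₂(35/192) + (5/192)·log₂(5/192) + (7/12)·log₂(7/12) + (1/12)·log₂(1/12) + (7/64)·log₂(7/64) + (1/64)·log₂(1/64)]
  = 0.4476 + 0.1371 + 0.4536 + 0.2987 + 0.3492 + 0.0938
  = 1.7800 bits
H(T) = -[(7/8)·log₂(7/8) + (1/8)·log₂(1/8)]
  = 0.1686 + 0.3750
  = 0.5436 bits

H(S|T) = 1.7800 - 0.5436 = 1.2364 bits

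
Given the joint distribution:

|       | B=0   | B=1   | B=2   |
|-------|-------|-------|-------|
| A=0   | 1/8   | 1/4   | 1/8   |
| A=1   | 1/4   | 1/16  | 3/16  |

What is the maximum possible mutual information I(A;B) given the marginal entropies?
The upper bound on mutual information is I(A;B) ≤ min(H(A), H(B)).

Marginal P(A) (row sums):
  P(A=0) = 1/8 + 1/4 + 1/8 = 1/2
  P(A=1) = 1/4 + 1/16 + 3/16 = 1/2
Marginal P(B) (column sums):
  P(B=0) = 1/8 + 1/4 = 3/8
  P(B=1) = 1/4 + 1/16 = 5/16
  P(B=2) = 1/8 + 3/16 = 5/16

H(A) = -[(1/2)·log₂(1/2) + (1/2)·log₂(1/2)]
  = 0.5000 + 0.5000
  = 1.0000 bits
H(B) = -[(3/8)·log₂(3/8) + (5/16)·log₂(5/16) + (5/16)·log₂(5/16)]
  = 0.5306 + 0.5244 + 0.5244
  = 1.5794 bits

Maximum possible I(A;B) = min(1.0000, 1.5794) = 1.0000 bits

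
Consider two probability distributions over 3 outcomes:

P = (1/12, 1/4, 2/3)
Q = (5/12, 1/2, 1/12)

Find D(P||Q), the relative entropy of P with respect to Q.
D(P||Q) = Σ P(i) log₂(P(i)/Q(i))
  i=0: (1/12) × log₂((1/12)/(5/12)) = (1/12) × log₂(1/5) = -0.1935
  i=1: (1/4) × log₂((1/4)/(1/2)) = (1/4) × log₂(1/2) = -0.2500
  i=2: (2/3) × log₂((2/3)/(1/12)) = (2/3) × log₂(8) = 2.0000
D(P||Q) = -0.1935 - 0.2500 + 2.0000
  = 1.5565 bits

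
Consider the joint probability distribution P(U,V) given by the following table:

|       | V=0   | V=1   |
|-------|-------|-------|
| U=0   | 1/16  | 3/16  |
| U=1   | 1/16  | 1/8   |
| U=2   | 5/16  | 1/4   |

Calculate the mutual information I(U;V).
Marginal P(U) (row sums):
  P(U=0) = 1/16 + 3/16 = 1/4
  P(U=1) = 1/16 + 1/8 = 3/16
  P(U=2) = 5/16 + 1/4 = 9/16
Marginal P(V) (column sums):
  P(V=0) = 1/16 + 1/16 + 5/16 = 7/16
  P(V=1) = 3/16 + 1/8 + 1/4 = 9/16

H(U) = -[(1/4)·log₂(1/4) + (3/16)·log₂(3/16) + (9/16)·log₂(9/16)]
  = 0.5000 + 0.4528 + 0.4669
  = 1.4197 bits
H(V) = -[(7/16)·log₂(7/16) + (9/16)·log₂(9/16)]
  = 0.5218 + 0.4669
  = 0.9887 bits
H(U,V) = -[(1/16)·log₂(1/16) + (3/16)·log₂(3/16) + (1/16)·log₂(1/16) + (1/8)·log₂(1/8) + (5/16)·log₂(5/16) + (1/4)·log₂(1/4)]
  = 0.2500 + 0.4528 + 0.2500 + 0.3750 + 0.5244 + 0.5000
  = 2.3522 bits

I(U;V) = H(U) + H(V) - H(U,V)
  = 1.4197 + 0.9887 - 2.3522
  = 0.0562 bits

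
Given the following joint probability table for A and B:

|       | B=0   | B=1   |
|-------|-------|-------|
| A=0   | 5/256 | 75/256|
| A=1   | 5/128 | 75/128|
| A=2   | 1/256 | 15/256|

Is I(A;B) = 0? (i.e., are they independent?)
Marginal P(A) (row sums):
  P(A=0) = 5/256 + 75/256 = 5/16
  P(A=1) = 5/128 + 75/128 = 5/8
  P(A=2) = 1/256 + 15/256 = 1/16
Marginal P(B) (column sums):
  P(B=0) = 5/256 + 5/128 + 1/256 = 1/16
  P(B=1) = 75/256 + 75/128 + 15/256 = 15/16

A and B are independent iff P(A=i,B=j) = P(A=i)·P(B=j) for every cell.
  P(A=0)·P(B=0) = 5/16 × 1/16 = 5/256 = P(A=0,B=0) ✓
  P(A=0)·P(B=1) = 5/16 × 15/16 = 75/256 = P(A=0,B=1) ✓
  P(A=1)·P(B=0) = 5/8 × 1/16 = 5/128 = P(A=1,B=0) ✓
  P(A=1)·P(B=1) = 5/8 × 15/16 = 75/128 = P(A=1,B=1) ✓
  P(A=2)·P(B=0) = 1/16 × 1/16 = 1/256 = P(A=2,B=0) ✓
  P(A=2)·P(B=1) = 1/16 × 15/16 = 15/256 = P(A=2,B=1) ✓

Yes, A and B are independent: every cell factors, so I(A;B) = 0 bits.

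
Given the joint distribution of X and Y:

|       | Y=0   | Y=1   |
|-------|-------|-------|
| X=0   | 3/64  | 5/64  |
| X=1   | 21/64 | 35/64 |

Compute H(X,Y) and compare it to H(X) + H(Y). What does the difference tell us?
Marginal P(X) (row sums):
  P(X=0) = 3/64 + 5/64 = 1/8
  P(X=1) = 21/64 + 35/64 = 7/8
Marginal P(Y) (column sums):
  P(Y=0) = 3/64 + 21/64 = 3/8
  P(Y=1) = 5/64 + 35/64 = 5/8

H(X,Y) = -[(3/64)·log₂(3/64) + (5/64)·log₂(5/64) + (21/64)·log₂(21/64) + (35/64)·log₂(35/64)]
  = 0.2070 + 0.2873 + 0.5275 + 0.4762
  = 1.4980 bits
H(X) = -[(1/8)·log₂(1/8) + (7/8)·log₂(7/8)]
  = 0.3750 + 0.1686
  = 0.5436 bits
H(Y) = -[(3/8)·log₂(3/8) + (5/8)·log₂(5/8)]
  = 0.5306 + 0.4238
  = 0.9544 bits

H(X) + H(Y) = 0.5436 + 0.9544 = 1.4980 bits
Difference: H(X) + H(Y) - H(X,Y) = 1.4980 - 1.4980 = 0.0000 bits = I(X;Y)

The difference is the mutual information; it is 0 here, so X and Y are independent (the joint entropy equals the sum of the marginal entropies).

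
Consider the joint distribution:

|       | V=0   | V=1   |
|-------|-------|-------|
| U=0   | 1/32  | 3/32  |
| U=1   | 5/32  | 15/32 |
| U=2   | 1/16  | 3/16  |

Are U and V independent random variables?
Marginal P(U) (row sums):
  P(U=0) = 1/32 + 3/32 = 1/8
  P(U=1) = 5/32 + 15/32 = 5/8
  P(U=2) = 1/16 + 3/16 = 1/4
Marginal P(V) (column sums):
  P(V=0) = 1/32 + 5/32 + 1/16 = 1/4
  P(V=1) = 3/32 + 15/32 + 3/16 = 3/4

U and V are independent iff P(U=i,V=j) = P(U=i)·P(V=j) for every cell.
  P(U=0)·P(V=0) = 1/8 × 1/4 = 1/32 = P(U=0,V=0) ✓
  P(U=0)·P(V=1) = 1/8 × 3/4 = 3/32 = P(U=0,V=1) ✓
  P(U=1)·P(V=0) = 5/8 × 1/4 = 5/32 = P(U=1,V=0) ✓
  P(U=1)·P(V=1) = 5/8 × 3/4 = 15/32 = P(U=1,V=1) ✓
  P(U=2)·P(V=0) = 1/4 × 1/4 = 1/16 = P(U=2,V=0) ✓
  P(U=2)·P(V=1) = 1/4 × 3/4 = 3/16 = P(U=2,V=1) ✓

Yes, U and V are independent: every cell factors, so I(U;V) = 0 bits.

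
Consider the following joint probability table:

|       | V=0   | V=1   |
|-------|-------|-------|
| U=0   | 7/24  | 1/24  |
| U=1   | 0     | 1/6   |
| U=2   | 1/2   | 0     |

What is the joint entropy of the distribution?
H(U,V) = -Σ P(U,V) log₂ P(U,V), summed over the non-zero cells:
H(U,V) = -[(7/24)·log₂(7/24) + (1/24)·log₂(1/24) + (1/6)·log₂(1/6) + (1/2)·log₂(1/2)]
  = 0.5185 + 0.1910 + 0.4308 + 0.5000
  = 1.6403 bits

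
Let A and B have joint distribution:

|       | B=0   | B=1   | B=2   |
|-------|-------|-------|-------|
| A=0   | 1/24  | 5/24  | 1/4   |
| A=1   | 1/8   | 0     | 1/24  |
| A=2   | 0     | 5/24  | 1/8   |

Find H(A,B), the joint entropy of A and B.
H(A,B) = -Σ P(A,B) log₂ P(A,B), summed over the non-zero cells:
H(A,B) = -[(1/24)·log₂(1/24) + (5/24)·log₂(5/24) + (1/4)·log₂(1/4) + (1/8)·log₂(1/8) + (1/24)·log₂(1/24) + (5/24)·log₂(5/24) + (1/8)·log₂(1/8)]
  = 0.1910 + 0.4715 + 0.5000 + 0.3750 + 0.1910 + 0.4715 + 0.3750
  = 2.5750 bits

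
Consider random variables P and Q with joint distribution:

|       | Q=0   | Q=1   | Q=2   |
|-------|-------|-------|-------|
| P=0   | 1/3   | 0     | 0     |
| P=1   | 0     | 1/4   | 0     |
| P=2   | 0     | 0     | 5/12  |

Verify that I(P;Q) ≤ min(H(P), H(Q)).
Marginal P(P) (row sums):
  P(P=0) = 1/3 + 0 + 0 = 1/3
  P(P=1) = 0 + 1/4 + 0 = 1/4
  P(P=2) = 0 + 0 + 5/12 = 5/12
Marginal P(Q) (column sums):
  P(Q=0) = 1/3 + 0 + 0 = 1/3
  P(Q=1) = 0 + 1/4 + 0 = 1/4
  P(Q=2) = 0 + 0 + 5/12 = 5/12

H(P) = -[(1/3)·log₂(1/3) + (1/4)·log₂(1/4) + (5/12)·log₂(5/12)]
  = 0.5283 + 0.5000 + 0.5263
  = 1.5546 bits
H(Q) = -[(1/3)·log₂(1/3) + (1/4)·log₂(1/4) + (5/12)·log₂(5/12)]
  = 0.5283 + 0.5000 + 0.5263
  = 1.5546 bits
H(P,Q) = -[(1/3)·log₂(1/3) + (1/4)·log₂(1/4) + (5/12)·log₂(5/12)]
  = 0.5283 + 0.5000 + 0.5263
  = 1.5546 bits

I(P;Q) = H(P) + H(Q) - H(P,Q)
  = 1.5546 + 1.5546 - 1.5546
  = 1.5546 bits

min(H(P), H(Q)) = min(1.5546, 1.5546) = 1.5546 bits
Since 1.5546 ≤ 1.5546, the bound is satisfied ✓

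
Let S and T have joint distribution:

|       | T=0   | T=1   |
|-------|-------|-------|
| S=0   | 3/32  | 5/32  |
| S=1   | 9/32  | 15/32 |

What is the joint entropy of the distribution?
H(S,T) = -Σ P(S,T) log₂ P(S,T), summed over the non-zero cells:
H(S,T) = -[(3/32)·log₂(3/32) + (5/32)·log₂(5/32) + (9/32)·log₂(9/32) + (15/32)·log₂(15/32)]
  = 0.3202 + 0.4184 + 0.5147 + 0.5124
  = 1.7657 bits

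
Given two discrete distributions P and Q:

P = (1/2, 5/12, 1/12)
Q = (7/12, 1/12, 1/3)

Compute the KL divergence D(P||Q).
D(P||Q) = Σ P(i) log₂(P(i)/Q(i))
  i=0: (1/2) × log₂((1/2)/(7/12)) = (1/2) × log₂(6/7) = -0.1112
  i=1: (5/12) × log₂((5/12)/(1/12)) = (5/12) × log₂(5) = 0.9675
  i=2: (1/12) × log₂((1/12)/(1/3)) = (1/12) × log₂(1/4) = -0.1667
D(P||Q) = -0.1112 + 0.9675 - 0.1667
  = 0.6896 bits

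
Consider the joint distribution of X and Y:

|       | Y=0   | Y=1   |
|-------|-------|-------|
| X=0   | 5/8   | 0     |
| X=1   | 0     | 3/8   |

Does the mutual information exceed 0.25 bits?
Marginal P(X) (row sums):
  P(X=0) = 5/8 + 0 = 5/8
  P(X=1) = 0 + 3/8 = 3/8
Marginal P(Y) (column sums):
  P(Y=0) = 5/8 + 0 = 5/8
  P(Y=1) = 0 + 3/8 = 3/8

H(X) = -[(5/8)·log₂(5/8) + (3/8)·log₂(3/8)]
  = 0.4238 + 0.5306
  = 0.9544 bits
H(Y) = -[(5/8)·log₂(5/8) + (3/8)·log₂(3/8)]
  = 0.4238 + 0.5306
  = 0.9544 bits
H(X,Y) = -[(5/8)·log₂(5/8) + (3/8)·log₂(3/8)]
  = 0.4238 + 0.5306
  = 0.9544 bits

I(X;Y) = H(X) + H(Y) - H(X,Y)
  = 0.9544 + 0.9544 - 0.9544
  = 0.9544 bits

Yes. I(X;Y) = 0.9544 bits, which is > 0.25 bits.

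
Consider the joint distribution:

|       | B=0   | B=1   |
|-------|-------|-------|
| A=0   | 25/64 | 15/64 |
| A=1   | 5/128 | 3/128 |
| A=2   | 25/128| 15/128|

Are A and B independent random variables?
Marginal P(A) (row sums):
  P(A=0) = 25/64 + 15/64 = 5/8
  P(A=1) = 5/128 + 3/128 = 1/16
  P(A=2) = 25/128 + 15/128 = 5/16
Marginal P(B) (column sums):
  P(B=0) = 25/64 + 5/128 + 25/128 = 5/8
  P(B=1) = 15/64 + 3/128 + 15/128 = 3/8

A and B are independent iff P(A=i,B=j) = P(A=i)·P(B=j) for every cell.
  P(A=0)·P(B=0) = 5/8 × 5/8 = 25/64 = P(A=0,B=0) ✓
  P(A=0)·P(B=1) = 5/8 × 3/8 = 15/64 = P(A=0,B=1) ✓
  P(A=1)·P(B=0) = 1/16 × 5/8 = 5/128 = P(A=1,B=0) ✓
  P(A=1)·P(B=1) = 1/16 × 3/8 = 3/128 = P(A=1,B=1) ✓
  P(A=2)·P(B=0) = 5/16 × 5/8 = 25/128 = P(A=2,B=0) ✓
  P(A=2)·P(B=1) = 5/16 × 3/8 = 15/128 = P(A=2,B=1) ✓

Yes, A and B are independent: every cell factors, so I(A;B) = 0 bits.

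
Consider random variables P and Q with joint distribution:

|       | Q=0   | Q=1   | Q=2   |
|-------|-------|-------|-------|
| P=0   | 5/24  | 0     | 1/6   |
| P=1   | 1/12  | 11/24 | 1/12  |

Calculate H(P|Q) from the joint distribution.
Marginal P(Q) (column sums):
  P(Q=0) = 5/24 + 1/12 = 7/24
  P(Q=1) = 0 + 11/24 = 11/24
  P(Q=2) = 1/6 + 1/12 = 1/4

H(P|Q) = -Σ P(P,Q)·log₂ P(P|Q), where P(P|Q) = P(P,Q) / P(Q)
  (cells with P(P,Q) = 0 contribute 0)
  (P=0,Q=0): P(P|Q) = (5/24)/(7/24) = 5/7;  -(5/24)·log₂(5/7) = 0.1011
  (P=0,Q=2): P(P|Q) = (1/6)/(1/4) = 2/3;  -(1/6)·log₂(2/3) = 0.0975
  (P=1,Q=0): P(P|Q) = (1/12)/(7/24) = 2/7;  -(1/12)·log₂(2/7) = 0.1506
  (P=1,Q=1): P(P|Q) = (11/24)/(11/24) = 1;  -(11/24)·log₂(1) = 0.0000
  (P=1,Q=2): P(P|Q) = (1/12)/(1/4) = 1/3;  -(1/12)·log₂(1/3) = 0.1321
H(P|Q) = 0.1011 + 0.0975 + 0.1506 + 0.0000 + 0.1321
  = 0.4813 bits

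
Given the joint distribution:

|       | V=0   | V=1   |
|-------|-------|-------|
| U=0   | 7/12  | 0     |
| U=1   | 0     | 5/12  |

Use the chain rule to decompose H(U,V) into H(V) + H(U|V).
By the chain rule: H(U,V) = H(V) + H(U|V)

Marginal P(V) (column sums):
  P(V=0) = 7/12 + 0 = 7/12
  P(V=1) = 0 + 5/12 = 5/12
H(V) = -[(7/12)·log₂(7/12) + (5/12)·log₂(5/12)]
  = 0.4536 + 0.5263
  = 0.9799 bits
H(U|V) = -Σ P(U,V)·log₂ P(U|V), where P(U|V) = P(U,V) / P(V)
  (cells with P(U,V) = 0 contribute 0)
  (U=0,V=0): P(U|V) = (7/12)/(7/12) = 1;  -(7/12)·log₂(1) = 0.0000
  (U=1,V=1): P(U|V) = (5/12)/(5/12) = 1;  -(5/12)·log₂(1) = 0.0000
H(U|V) = 0.0000 + 0.0000
  = 0.0000 bits

H(U,V) = H(V) + H(U|V) = 0.9799 + 0.0000 = 0.9799 bits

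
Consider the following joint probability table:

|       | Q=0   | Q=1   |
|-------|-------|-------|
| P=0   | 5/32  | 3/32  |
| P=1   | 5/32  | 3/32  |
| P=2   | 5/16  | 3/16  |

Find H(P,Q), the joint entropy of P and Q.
H(P,Q) = -Σ P(P,Q) log₂ P(P,Q), summed over the non-zero cells:
H(P,Q) = -[(5/32)·log₂(5/32) + (3/32)·log₂(3/32) + (5/32)·log₂(5/32) + (3/32)·log₂(3/32) + (5/16)·log₂(5/16) + (3/16)·log₂(3/16)]
  = 0.4184 + 0.3202 + 0.4184 + 0.3202 + 0.5244 + 0.4528
  = 2.4544 bits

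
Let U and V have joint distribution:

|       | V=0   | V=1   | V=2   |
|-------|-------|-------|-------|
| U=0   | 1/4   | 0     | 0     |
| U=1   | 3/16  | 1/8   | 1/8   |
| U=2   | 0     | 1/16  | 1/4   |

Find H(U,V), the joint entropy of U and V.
H(U,V) = -Σ P(U,V) log₂ P(U,V), summed over the non-zero cells:
H(U,V) = -[(1/4)·log₂(1/4) + (3/16)·log₂(3/16) + (1/8)·log₂(1/8) + (1/8)·log₂(1/8) + (1/16)·log₂(1/16) + (1/4)·log₂(1/4)]
  = 0.5000 + 0.4528 + 0.3750 + 0.3750 + 0.2500 + 0.5000
  = 2.4528 bits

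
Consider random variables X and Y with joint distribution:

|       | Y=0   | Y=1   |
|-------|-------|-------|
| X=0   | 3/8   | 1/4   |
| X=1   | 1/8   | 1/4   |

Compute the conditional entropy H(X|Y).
Marginal P(Y) (column sums):
  P(Y=0) = 3/8 + 1/8 = 1/2
  P(Y=1) = 1/4 + 1/4 = 1/2

H(X|Y) = -Σ P(X,Y)·log₂ P(X|Y), where P(X|Y) = P(X,Y) / P(Y)
  (X=0,Y=0): P(X|Y) = (3/8)/(1/2) = 3/4;  -(3/8)·log₂(3/4) = 0.1556
  (X=0,Y=1): P(X|Y) = (1/4)/(1/2) = 1/2;  -(1/4)·log₂(1/2) = 0.2500
  (X=1,Y=0): P(X|Y) = (1/8)/(1/2) = 1/4;  -(1/8)·log₂(1/4) = 0.2500
  (X=1,Y=1): P(X|Y) = (1/4)/(1/2) = 1/2;  -(1/4)·log₂(1/2) = 0.2500
H(X|Y) = 0.1556 + 0.2500 + 0.2500 + 0.2500
  = 0.9056 bits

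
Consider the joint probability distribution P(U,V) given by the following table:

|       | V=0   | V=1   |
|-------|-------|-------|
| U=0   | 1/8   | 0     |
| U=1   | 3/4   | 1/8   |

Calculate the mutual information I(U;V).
Marginal P(U) (row sums):
  P(U=0) = 1/8 + 0 = 1/8
  P(U=1) = 3/4 + 1/8 = 7/8
Marginal P(V) (column sums):
  P(V=0) = 1/8 + 3/4 = 7/8
  P(V=1) = 0 + 1/8 = 1/8

H(U) = -[(1/8)·log₂(1/8) + (7/8)·log₂(7/8)]
  = 0.3750 + 0.1686
  = 0.5436 bits
H(V) = -[(7/8)·log₂(7/8) + (1/8)·log₂(1/8)]
  = 0.1686 + 0.3750
  = 0.5436 bits
H(U,V) = -[(1/8)·log₂(1/8) + (3/4)·log₂(3/4) + (1/8)·log₂(1/8)]
  = 0.3750 + 0.3113 + 0.3750
  = 1.0613 bits

I(U;V) = H(U) + H(V) - H(U,V)
  = 0.5436 + 0.5436 - 1.0613
  = 0.0259 bits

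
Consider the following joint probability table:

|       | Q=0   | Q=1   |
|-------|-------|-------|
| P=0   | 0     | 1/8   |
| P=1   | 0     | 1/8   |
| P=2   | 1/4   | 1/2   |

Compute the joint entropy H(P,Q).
H(P,Q) = -Σ P(P,Q) log₂ P(P,Q), summed over the non-zero cells:
H(P,Q) = -[(1/8)·log₂(1/8) + (1/8)·log₂(1/8) + (1/4)·log₂(1/4) + (1/2)·log₂(1/2)]
  = 0.3750 + 0.3750 + 0.5000 + 0.5000
  = 1.7500 bits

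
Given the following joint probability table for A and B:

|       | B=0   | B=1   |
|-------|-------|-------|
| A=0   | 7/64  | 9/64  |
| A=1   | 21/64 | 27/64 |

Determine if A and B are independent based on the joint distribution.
Marginal P(A) (row sums):
  P(A=0) = 7/64 + 9/64 = 1/4
  P(A=1) = 21/64 + 27/64 = 3/4
Marginal P(B) (column sums):
  P(B=0) = 7/64 + 21/64 = 7/16
  P(B=1) = 9/64 + 27/64 = 9/16

A and B are independent iff P(A=i,B=j) = P(A=i)·P(B=j) for every cell.
  P(A=0)·P(B=0) = 1/4 × 7/16 = 7/64 = P(A=0,B=0) ✓
  P(A=0)·P(B=1) = 1/4 × 9/16 = 9/64 = P(A=0,B=1) ✓
  P(A=1)·P(B=0) = 3/4 × 7/16 = 21/64 = P(A=1,B=0) ✓
  P(A=1)·P(B=1) = 3/4 × 9/16 = 27/64 = P(A=1,B=1) ✓

Yes, A and B are independent: every cell factors, so I(A;B) = 0 bits.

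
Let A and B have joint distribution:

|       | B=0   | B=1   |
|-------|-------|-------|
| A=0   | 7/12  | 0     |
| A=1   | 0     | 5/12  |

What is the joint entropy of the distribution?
H(A,B) = -Σ P(A,B) log₂ P(A,B), summed over the non-zero cells:
H(A,B) = -[(7/12)·log₂(7/12) + (5/12)·log₂(5/12)]
  = 0.4536 + 0.5263
  = 0.9799 bits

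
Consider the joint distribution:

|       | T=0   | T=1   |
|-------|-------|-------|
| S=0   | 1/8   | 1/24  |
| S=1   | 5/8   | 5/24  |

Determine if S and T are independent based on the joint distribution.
Marginal P(S) (row sums):
  P(S=0) = 1/8 + 1/24 = 1/6
  P(S=1) = 5/8 + 5/24 = 5/6
Marginal P(T) (column sums):
  P(T=0) = 1/8 + 5/8 = 3/4
  P(T=1) = 1/24 + 5/24 = 1/4

S and T are independent iff P(S=i,T=j) = P(S=i)·P(T=j) for every cell.
  P(S=0)·P(T=0) = 1/6 × 3/4 = 1/8 = P(S=0,T=0) ✓
  P(S=0)·P(T=1) = 1/6 × 1/4 = 1/24 = P(S=0,T=1) ✓
  P(S=1)·P(T=0) = 5/6 × 3/4 = 5/8 = P(S=1,T=0) ✓
  P(S=1)·P(T=1) = 5/6 × 1/4 = 5/24 = P(S=1,T=1) ✓

Yes, S and T are independent: every cell factors, so I(S;T) = 0 bits.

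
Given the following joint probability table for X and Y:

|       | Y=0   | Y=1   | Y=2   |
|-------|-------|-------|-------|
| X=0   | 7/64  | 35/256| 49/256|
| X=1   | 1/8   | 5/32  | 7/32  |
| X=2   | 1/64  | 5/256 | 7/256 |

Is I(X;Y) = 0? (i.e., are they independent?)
Marginal P(X) (row sums):
  P(X=0) = 7/64 + 35/256 + 49/256 = 7/16
  P(X=1) = 1/8 + 5/32 + 7/32 = 1/2
  P(X=2) = 1/64 + 5/256 + 7/256 = 1/16
Marginal P(Y) (column sums):
  P(Y=0) = 7/64 + 1/8 + 1/64 = 1/4
  P(Y=1) = 35/256 + 5/32 + 5/256 = 5/16
  P(Y=2) = 49/256 + 7/32 + 7/256 = 7/16

X and Y are independent iff P(X=i,Y=j) = P(X=i)·P(Y=j) for every cell.
  P(X=0)·P(Y=0) = 7/16 × 1/4 = 7/64 = P(X=0,Y=0) ✓
  P(X=0)·P(Y=1) = 7/16 × 5/16 = 35/256 = P(X=0,Y=1) ✓
  P(X=0)·P(Y=2) = 7/16 × 7/16 = 49/256 = P(X=0,Y=2) ✓
  P(X=1)·P(Y=0) = 1/2 × 1/4 = 1/8 = P(X=1,Y=0) ✓
  P(X=1)·P(Y=1) = 1/2 × 5/16 = 5/32 = P(X=1,Y=1) ✓
  P(X=1)·P(Y=2) = 1/2 × 7/16 = 7/32 = P(X=1,Y=2) ✓
  P(X=2)·P(Y=0) = 1/16 × 1/4 = 1/64 = P(X=2,Y=0) ✓
  P(X=2)·P(Y=1) = 1/16 × 5/16 = 5/256 = P(X=2,Y=1) ✓
  P(X=2)·P(Y=2) = 1/16 × 7/16 = 7/256 = P(X=2,Y=2) ✓

Yes, X and Y are independent: every cell factors, so I(X;Y) = 0 bits.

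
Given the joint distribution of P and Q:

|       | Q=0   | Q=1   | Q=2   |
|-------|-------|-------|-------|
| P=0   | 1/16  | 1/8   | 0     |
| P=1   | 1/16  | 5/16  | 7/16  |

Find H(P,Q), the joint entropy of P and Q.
H(P,Q) = -Σ P(P,Q) log₂ P(P,Q), summed over the non-zero cells:
H(P,Q) = -[(1/16)·log₂(1/16) + (1/8)·log₂(1/8) + (1/16)·log₂(1/16) + (5/16)·log₂(5/16) + (7/16)·log₂(7/16)]
  = 0.2500 + 0.3750 + 0.2500 + 0.5244 + 0.5218
  = 1.9212 bits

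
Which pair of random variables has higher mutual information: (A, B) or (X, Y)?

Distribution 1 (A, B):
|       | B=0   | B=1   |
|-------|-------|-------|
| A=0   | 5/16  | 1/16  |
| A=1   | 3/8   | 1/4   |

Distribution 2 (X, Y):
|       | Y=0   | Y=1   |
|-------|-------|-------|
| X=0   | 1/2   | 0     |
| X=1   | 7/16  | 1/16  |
Distribution 1 (A, B):
Marginal P(A) (row sums):
  P(A=0) = 5/16 + 1/16 = 3/8
  P(A=1) = 3/8 + 1/4 = 5/8
Marginal P(B) (column sums):
  P(B=0) = 5/16 + 3/8 = 11/16
  P(B=1) = 1/16 + 1/4 = 5/16

H(A) = -[(3/8)·log₂(3/8) + (5/8)·log₂(5/8)]
  = 0.5306 + 0.4238
  = 0.9544 bits
H(B) = -[(11/16)·log₂(11/16) + (5/16)·log₂(5/16)]
  = 0.3716 + 0.5244
  = 0.8960 bits
H(A,B) = -[(5/16)·log₂(5/16) + (1/16)·log₂(1/16) + (3/8)·log₂(3/8) + (1/4)·log₂(1/4)]
  = 0.5244 + 0.2500 + 0.5306 + 0.5000
  = 1.8050 bits

I(A;B) = H(A) + H(B) - H(A,B)
  = 0.9544 + 0.8960 - 1.8050
  = 0.0454 bits

Distribution 2 (X, Y):
Marginal P(X) (row sums):
  P(X=0) = 1/2 + 0 = 1/2
  P(X=1) = 7/16 + 1/16 = 1/2
Marginal P(Y) (column sums):
  P(Y=0) = 1/2 + 7/16 = 15/16
  P(Y=1) = 0 + 1/16 = 1/16

H(X) = -[(1/2)·log₂(1/2) + (1/2)·log₂(1/2)]
  = 0.5000 + 0.5000
  = 1.0000 bits
H(Y) = -[(15/16)·log₂(15/16) + (1/16)·log₂(1/16)]
  = 0.0873 + 0.2500
  = 0.3373 bits
H(X,Y) = -[(1/2)·log₂(1/2) + (7/16)·log₂(7/16) + (1/16)·log₂(1/16)]
  = 0.5000 + 0.5218 + 0.2500
  = 1.2718 bits

I(X;Y) = H(X) + H(Y) - H(X,Y)
  = 1.0000 + 0.3373 - 1.2718
  = 0.0655 bits

I(X;Y) = 0.0655 bits > I(A;B) = 0.0454 bits, so (X, Y) has the higher mutual information (stronger dependence).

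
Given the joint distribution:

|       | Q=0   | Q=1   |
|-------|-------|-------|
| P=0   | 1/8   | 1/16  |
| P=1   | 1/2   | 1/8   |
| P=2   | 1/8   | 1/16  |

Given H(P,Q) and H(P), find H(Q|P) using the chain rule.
From the chain rule: H(P,Q) = H(P) + H(Q|P)
Therefore: H(Q|P) = H(P,Q) - H(P)

H(P,Q) = -[(1/8)·log₂(1/8) + (1/16)·log₂(1/16) + (1/2)·log₂(1/2) + (1/8)·log₂(1/8) + (1/8)·log₂(1/8) + (1/16)·log₂(1/16)]
  = 0.3750 + 0.2500 + 0.5000 + 0.3750 + 0.3750 + 0.2500
  = 2.1250 bits
Marginal P(P) (row sums):
  P(P=0) = 1/8 + 1/16 = 3/16
  P(P=1) = 1/2 + 1/8 = 5/8
  P(P=2) = 1/8 + 1/16 = 3/16
H(P) = -[(3/16)·log₂(3/16) + (5/8)·log₂(5/8) + (3/16)·log₂(3/16)]
  = 0.4528 + 0.4238 + 0.4528
  = 1.3294 bits

H(Q|P) = 2.1250 - 1.3294 = 0.7956 bits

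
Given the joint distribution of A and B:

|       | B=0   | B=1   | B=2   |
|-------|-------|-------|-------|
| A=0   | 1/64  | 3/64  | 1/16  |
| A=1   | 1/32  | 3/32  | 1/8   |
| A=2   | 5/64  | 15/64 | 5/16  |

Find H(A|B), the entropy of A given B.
Marginal P(B) (column sums):
  P(B=0) = 1/64 + 1/32 + 5/64 = 1/8
  P(B=1) = 3/64 + 3/32 + 15/64 = 3/8
  P(B=2) = 1/16 + 1/8 + 5/16 = 1/2

H(A|B) = -Σ P(A,B)·log₂ P(A|B), where P(A|B) = P(A,B) / P(B)
  (A=0,B=0): P(A|B) = (1/64)/(1/8) = 1/8;  -(1/64)·log₂(1/8) = 0.0469
  (A=0,B=1): P(A|B) = (3/64)/(3/8) = 1/8;  -(3/64)·log₂(1/8) = 0.1406
  (A=0,B=2): P(A|B) = (1/16)/(1/2) = 1/8;  -(1/16)·log₂(1/8) = 0.1875
  (A=1,B=0): P(A|B) = (1/32)/(1/8) = 1/4;  -(1/32)·log₂(1/4) = 0.0625
  (A=1,B=1): P(A|B) = (3/32)/(3/8) = 1/4;  -(3/32)·log₂(1/4) = 0.1875
  (A=1,B=2): P(A|B) = (1/8)/(1/2) = 1/4;  -(1/8)·log₂(1/4) = 0.2500
  (A=2,B=0): P(A|B) = (5/64)/(1/8) = 5/8;  -(5/64)·log₂(5/8) = 0.0530
  (A=2,B=1): P(A|B) = (15/64)/(3/8) = 5/8;  -(15/64)·log₂(5/8) = 0.1589
  (A=2,B=2): P(A|B) = (5/16)/(1/2) = 5/8;  -(5/16)·log₂(5/8) = 0.2119
H(A|B) = 0.0469 + 0.1406 + 0.1875 + 0.0625 + 0.1875 + 0.2500 + 0.0530 + 0.1589 + 0.2119
  = 1.2988 bits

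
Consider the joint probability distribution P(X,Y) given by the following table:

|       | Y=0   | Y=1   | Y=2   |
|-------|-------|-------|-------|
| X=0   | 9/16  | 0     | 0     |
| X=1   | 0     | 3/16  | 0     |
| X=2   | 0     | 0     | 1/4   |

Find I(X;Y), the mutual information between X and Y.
Marginal P(X) (row sums):
  P(X=0) = 9/16 + 0 + 0 = 9/16
  P(X=1) = 0 + 3/16 + 0 = 3/16
  P(X=2) = 0 + 0 + 1/4 = 1/4
Marginal P(Y) (column sums):
  P(Y=0) = 9/16 + 0 + 0 = 9/16
  P(Y=1) = 0 + 3/16 + 0 = 3/16
  P(Y=2) = 0 + 0 + 1/4 = 1/4

H(X) = -[(9/16)·log₂(9/16) + (3/16)·log₂(3/16) + (1/4)·log₂(1/4)]
  = 0.4669 + 0.4528 + 0.5000
  = 1.4197 bits
H(Y) = -[(9/16)·log₂(9/16) + (3/16)·log₂(3/16) + (1/4)·log₂(1/4)]
  = 0.4669 + 0.4528 + 0.5000
  = 1.4197 bits
H(X,Y) = -[(9/16)·log₂(9/16) + (3/16)·log₂(3/16) + (1/4)·log₂(1/4)]
  = 0.4669 + 0.4528 + 0.5000
  = 1.4197 bits

I(X;Y) = H(X) + H(Y) - H(X,Y)
  = 1.4197 + 1.4197 - 1.4197
  = 1.4197 bits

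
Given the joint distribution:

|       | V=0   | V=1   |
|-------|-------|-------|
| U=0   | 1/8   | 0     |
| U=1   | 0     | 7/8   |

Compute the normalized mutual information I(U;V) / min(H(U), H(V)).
Marginal P(U) (row sums):
  P(U=0) = 1/8 + 0 = 1/8
  P(U=1) = 0 + 7/8 = 7/8
Marginal P(V) (column sums):
  P(V=0) = 1/8 + 0 = 1/8
  P(V=1) = 0 + 7/8 = 7/8

H(U) = -[(1/8)·log₂(1/8) + (7/8)·log₂(7/8)]
  = 0.3750 + 0.1686
  = 0.5436 bits
H(V) = -[(1/8)·log₂(1/8) + (7/8)·log₂(7/8)]
  = 0.3750 + 0.1686
  = 0.5436 bits
H(U,V) = -[(1/8)·log₂(1/8) + (7/8)·log₂(7/8)]
  = 0.3750 + 0.1686
  = 0.5436 bits

I(U;V) = H(U) + H(V) - H(U,V)
  = 0.5436 + 0.5436 - 0.5436
  = 0.5436 bits

min(H(U), H(V)) = min(0.5436, 0.5436) = 0.5436 bits
Normalized MI = 0.5436 / 0.5436 = 1.0000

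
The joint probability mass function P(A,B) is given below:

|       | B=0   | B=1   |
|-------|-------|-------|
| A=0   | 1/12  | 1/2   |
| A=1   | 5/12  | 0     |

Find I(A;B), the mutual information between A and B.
Marginal P(A) (row sums):
  P(A=0) = 1/12 + 1/2 = 7/12
  P(A=1) = 5/12 + 0 = 5/12
Marginal P(B) (column sums):
  P(B=0) = 1/12 + 5/12 = 1/2
  P(B=1) = 1/2 + 0 = 1/2

H(A) = -[(7/12)·log₂(7/12) + (5/12)·log₂(5/12)]
  = 0.4536 + 0.5263
  = 0.9799 bits
H(B) = -[(1/2)·log₂(1/2) + (1/2)·log₂(1/2)]
  = 0.5000 + 0.5000
  = 1.0000 bits
H(A,B) = -[(1/12)·log₂(1/12) + (1/2)·log₂(1/2) + (5/12)·log₂(5/12)]
  = 0.2987 + 0.5000 + 0.5263
  = 1.3250 bits

I(A;B) = H(A) + H(B) - H(A,B)
  = 0.9799 + 1.0000 - 1.3250
  = 0.6549 bits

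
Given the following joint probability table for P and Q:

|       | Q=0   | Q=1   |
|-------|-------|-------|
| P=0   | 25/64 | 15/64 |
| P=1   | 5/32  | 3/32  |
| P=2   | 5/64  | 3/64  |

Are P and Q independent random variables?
Marginal P(P) (row sums):
  P(P=0) = 25/64 + 15/64 = 5/8
  P(P=1) = 5/32 + 3/32 = 1/4
  P(P=2) = 5/64 + 3/64 = 1/8
Marginal P(Q) (column sums):
  P(Q=0) = 25/64 + 5/32 + 5/64 = 5/8
  P(Q=1) = 15/64 + 3/32 + 3/64 = 3/8

P and Q are independent iff P(P=i,Q=j) = P(P=i)·P(Q=j) for every cell.
  P(P=0)·P(Q=0) = 5/8 × 5/8 = 25/64 = P(P=0,Q=0) ✓
  P(P=0)·P(Q=1) = 5/8 × 3/8 = 15/64 = P(P=0,Q=1) ✓
  P(P=1)·P(Q=0) = 1/4 × 5/8 = 5/32 = P(P=1,Q=0) ✓
  P(P=1)·P(Q=1) = 1/4 × 3/8 = 3/32 = P(P=1,Q=1) ✓
  P(P=2)·P(Q=0) = 1/8 × 5/8 = 5/64 = P(P=2,Q=0) ✓
  P(P=2)·P(Q=1) = 1/8 × 3/8 = 3/64 = P(P=2,Q=1) ✓

Yes, P and Q are independent: every cell factors, so I(P;Q) = 0 bits.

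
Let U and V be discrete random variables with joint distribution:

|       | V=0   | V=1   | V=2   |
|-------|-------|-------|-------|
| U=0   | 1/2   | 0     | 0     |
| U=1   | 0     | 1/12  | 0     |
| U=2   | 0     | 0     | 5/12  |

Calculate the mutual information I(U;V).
Marginal P(U) (row sums):
  P(U=0) = 1/2 + 0 + 0 = 1/2
  P(U=1) = 0 + 1/12 + 0 = 1/12
  P(U=2) = 0 + 0 + 5/12 = 5/12
Marginal P(V) (column sums):
  P(V=0) = 1/2 + 0 + 0 = 1/2
  P(V=1) = 0 + 1/12 + 0 = 1/12
  P(V=2) = 0 + 0 + 5/12 = 5/12

H(U) = -[(1/2)·log₂(1/2) + (1/12)·log₂(1/12) + (5/12)·log₂(5/12)]
  = 0.5000 + 0.2987 + 0.5263
  = 1.3250 bits
H(V) = -[(1/2)·log₂(1/2) + (1/12)·log₂(1/12) + (5/12)·log₂(5/12)]
  = 0.5000 + 0.2987 + 0.5263
  = 1.3250 bits
H(U,V) = -[(1/2)·log₂(1/2) + (1/12)·log₂(1/12) + (5/12)·log₂(5/12)]
  = 0.5000 + 0.2987 + 0.5263
  = 1.3250 bits

I(U;V) = H(U) + H(V) - H(U,V)
  = 1.3250 + 1.3250 - 1.3250
  = 1.3250 bits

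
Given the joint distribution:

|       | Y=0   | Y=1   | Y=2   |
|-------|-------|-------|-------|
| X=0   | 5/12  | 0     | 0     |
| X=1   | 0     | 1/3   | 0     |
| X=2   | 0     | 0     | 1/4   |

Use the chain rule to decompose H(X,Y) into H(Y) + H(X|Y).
By the chain rule: H(X,Y) = H(Y) + H(X|Y)

Marginal P(Y) (column sums):
  P(Y=0) = 5/12 + 0 + 0 = 5/12
  P(Y=1) = 0 + 1/3 + 0 = 1/3
  P(Y=2) = 0 + 0 + 1/4 = 1/4
H(Y) = -[(5/12)·log₂(5/12) + (1/3)·log₂(1/3) + (1/4)·log₂(1/4)]
  = 0.5263 + 0.5283 + 0.5000
  = 1.5546 bits
H(X|Y) = -Σ P(X,Y)·log₂ P(X|Y), where P(X|Y) = P(X,Y) / P(Y)
  (cells with P(X,Y) = 0 contribute 0)
  (X=0,Y=0): P(X|Y) = (5/12)/(5/12) = 1;  -(5/12)·log₂(1) = 0.0000
  (X=1,Y=1): P(X|Y) = (1/3)/(1/3) = 1;  -(1/3)·log₂(1) = 0.0000
  (X=2,Y=2): P(X|Y) = (1/4)/(1/4) = 1;  -(1/4)·log₂(1) = 0.0000
H(X|Y) = 0.0000 + 0.0000 + 0.0000
  = 0.0000 bits

H(X,Y) = H(Y) + H(X|Y) = 1.5546 + 0.0000 = 1.5546 bits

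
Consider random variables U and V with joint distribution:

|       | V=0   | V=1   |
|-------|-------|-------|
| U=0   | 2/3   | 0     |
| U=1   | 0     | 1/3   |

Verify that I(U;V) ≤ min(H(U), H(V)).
Marginal P(U) (row sums):
  P(U=0) = 2/3 + 0 = 2/3
  P(U=1) = 0 + 1/3 = 1/3
Marginal P(V) (column sums):
  P(V=0) = 2/3 + 0 = 2/3
  P(V=1) = 0 + 1/3 = 1/3

H(U) = -[(2/3)·log₂(2/3) + (1/3)·log₂(1/3)]
  = 0.3900 + 0.5283
  = 0.9183 bits
H(V) = -[(2/3)·log₂(2/3) + (1/3)·log₂(1/3)]
  = 0.3900 + 0.5283
  = 0.9183 bits
H(U,V) = -[(2/3)·log₂(2/3) + (1/3)·log₂(1/3)]
  = 0.3900 + 0.5283
  = 0.9183 bits

I(U;V) = H(U) + H(V) - H(U,V)
  = 0.9183 + 0.9183 - 0.9183
  = 0.9183 bits

min(H(U), H(V)) = min(0.9183, 0.9183) = 0.9183 bits
Since 0.9183 ≤ 0.9183, the bound is satisfied ✓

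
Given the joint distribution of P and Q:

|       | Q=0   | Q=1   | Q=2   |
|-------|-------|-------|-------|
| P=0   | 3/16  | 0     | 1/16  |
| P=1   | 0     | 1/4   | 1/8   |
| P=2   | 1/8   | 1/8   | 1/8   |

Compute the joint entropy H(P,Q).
H(P,Q) = -Σ P(P,Q) log₂ P(P,Q), summed over the non-zero cells:
H(P,Q) = -[(3/16)·log₂(3/16) + (1/16)·log₂(1/16) + (1/4)·log₂(1/4) + (1/8)·log₂(1/8) + (1/8)·log₂(1/8) + (1/8)·log₂(1/8) + (1/8)·log₂(1/8)]
  = 0.4528 + 0.2500 + 0.5000 + 0.3750 + 0.3750 + 0.3750 + 0.3750
  = 2.7028 bits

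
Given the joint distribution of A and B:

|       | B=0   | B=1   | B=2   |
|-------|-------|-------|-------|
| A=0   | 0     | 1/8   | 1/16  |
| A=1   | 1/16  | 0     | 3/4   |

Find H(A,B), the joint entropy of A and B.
H(A,B) = -Σ P(A,B) log₂ P(A,B), summed over the non-zero cells:
H(A,B) = -[(1/8)·log₂(1/8) + (1/16)·log₂(1/16) + (1/16)·log₂(1/16) + (3/4)·log₂(3/4)]
  = 0.3750 + 0.2500 + 0.2500 + 0.3113
  = 1.1863 bits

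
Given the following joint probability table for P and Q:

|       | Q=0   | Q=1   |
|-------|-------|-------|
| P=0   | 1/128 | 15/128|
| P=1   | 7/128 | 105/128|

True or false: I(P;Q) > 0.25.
Marginal P(P) (row sums):
  P(P=0) = 1/128 + 15/128 = 1/8
  P(P=1) = 7/128 + 105/128 = 7/8
Marginal P(Q) (column sums):
  P(Q=0) = 1/128 + 7/128 = 1/16
  P(Q=1) = 15/128 + 105/128 = 15/16

H(P) = -[(1/8)·log₂(1/8) + (7/8)·log₂(7/8)]
  = 0.3750 + 0.1686
  = 0.5436 bits
H(Q) = -[(1/16)·log₂(1/16) + (15/16)·log₂(15/16)]
  = 0.2500 + 0.0873
  = 0.3373 bits
H(P,Q) = -[(1/128)·log₂(1/128) + (15/128)·log₂(15/128) + (7/128)·log₂(7/128) + (105/128)·log₂(105/128)]
  = 0.0547 + 0.3625 + 0.2293 + 0.2344
  = 0.8809 bits

I(P;Q) = H(P) + H(Q) - H(P,Q)
  = 0.5436 + 0.3373 - 0.8809
  = 0.0000 bits

False. I(P;Q) = 0.0000 bits, which is ≤ 0.25 bits.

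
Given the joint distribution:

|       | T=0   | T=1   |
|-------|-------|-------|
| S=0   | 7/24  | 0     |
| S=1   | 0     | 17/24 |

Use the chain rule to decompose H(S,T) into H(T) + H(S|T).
By the chain rule: H(S,T) = H(T) + H(S|T)

Marginal P(T) (column sums):
  P(T=0) = 7/24 + 0 = 7/24
  P(T=1) = 0 + 17/24 = 17/24
H(T) = -[(7/24)·log₂(7/24) + (17/24)·log₂(17/24)]
  = 0.5185 + 0.3524
  = 0.8709 bits
H(S|T) = -Σ P(S,T)·log₂ P(S|T), where P(S|T) = P(S,T) / P(T)
  (cells with P(S,T) = 0 contribute 0)
  (S=0,T=0): P(S|T) = (7/24)/(7/24) = 1;  -(7/24)·log₂(1) = 0.0000
  (S=1,T=1): P(S|T) = (17/24)/(17/24) = 1;  -(17/24)·log₂(1) = 0.0000
H(S|T) = 0.0000 + 0.0000
  = 0.0000 bits

H(S,T) = H(T) + H(S|T) = 0.8709 + 0.0000 = 0.8709 bits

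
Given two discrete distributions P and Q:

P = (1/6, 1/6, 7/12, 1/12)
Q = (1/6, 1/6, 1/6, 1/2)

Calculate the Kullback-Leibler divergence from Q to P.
D(P||Q) = Σ P(i) log₂(P(i)/Q(i))
  i=0: (1/6) × log₂((1/6)/(1/6)) = (1/6) × log₂(1) = 0.0000
  i=1: (1/6) × log₂((1/6)/(1/6)) = (1/6) × log₂(1) = 0.0000
  i=2: (7/12) × log₂((7/12)/(1/6)) = (7/12) × log₂(7/2) = 1.0543
  i=3: (1/12) × log₂((1/12)/(1/2)) = (1/12) × log₂(1/6) = -0.2154
D(P||Q) = 0.0000 + 0.0000 + 1.0543 - 0.2154
  = 0.8389 bits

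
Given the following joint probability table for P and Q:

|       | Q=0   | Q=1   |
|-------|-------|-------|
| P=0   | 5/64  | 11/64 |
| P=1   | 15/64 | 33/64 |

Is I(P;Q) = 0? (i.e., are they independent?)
Marginal P(P) (row sums):
  P(P=0) = 5/64 + 11/64 = 1/4
  P(P=1) = 15/64 + 33/64 = 3/4
Marginal P(Q) (column sums):
  P(Q=0) = 5/64 + 15/64 = 5/16
  P(Q=1) = 11/64 + 33/64 = 11/16

P and Q are independent iff P(P=i,Q=j) = P(P=i)·P(Q=j) for every cell.
  P(P=0)·P(Q=0) = 1/4 × 5/16 = 5/64 = P(P=0,Q=0) ✓
  P(P=0)·P(Q=1) = 1/4 × 11/16 = 11/64 = P(P=0,Q=1) ✓
  P(P=1)·P(Q=0) = 3/4 × 5/16 = 15/64 = P(P=1,Q=0) ✓
  P(P=1)·P(Q=1) = 3/4 × 11/16 = 33/64 = P(P=1,Q=1) ✓

Yes, P and Q are independent: every cell factors, so I(P;Q) = 0 bits.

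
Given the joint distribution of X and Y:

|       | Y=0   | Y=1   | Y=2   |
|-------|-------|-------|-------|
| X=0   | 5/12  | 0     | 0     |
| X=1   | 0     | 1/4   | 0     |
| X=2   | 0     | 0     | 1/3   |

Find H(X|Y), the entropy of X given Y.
Marginal P(Y) (column sums):
  P(Y=0) = 5/12 + 0 + 0 = 5/12
  P(Y=1) = 0 + 1/4 + 0 = 1/4
  P(Y=2) = 0 + 0 + 1/3 = 1/3

H(X|Y) = -Σ P(X,Y)·log₂ P(X|Y), where P(X|Y) = P(X,Y) / P(Y)
  (cells with P(X,Y) = 0 contribute 0)
  (X=0,Y=0): P(X|Y) = (5/12)/(5/12) = 1;  -(5/12)·log₂(1) = 0.0000
  (X=1,Y=1): P(X|Y) = (1/4)/(1/4) = 1;  -(1/4)·log₂(1) = 0.0000
  (X=2,Y=2): P(X|Y) = (1/3)/(1/3) = 1;  -(1/3)·log₂(1) = 0.0000
H(X|Y) = 0.0000 + 0.0000 + 0.0000
  = 0.0000 bits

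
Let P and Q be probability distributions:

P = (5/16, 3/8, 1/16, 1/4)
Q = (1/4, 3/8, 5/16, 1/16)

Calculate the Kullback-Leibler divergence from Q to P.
D(P||Q) = Σ P(i) log₂(P(i)/Q(i))
  i=0: (5/16) × log₂((5/16)/(1/4)) = (5/16) × log₂(5/4) = 0.1006
  i=1: (3/8) × log₂((3/8)/(3/8)) = (3/8) × log₂(1) = 0.0000
  i=2: (1/16) × log₂((1/16)/(5/16)) = (1/16) × log₂(1/5) = -0.1451
  i=3: (1/4) × log₂((1/4)/(1/16)) = (1/4) × log₂(4) = 0.5000
D(P||Q) = 0.1006 + 0.0000 - 0.1451 + 0.5000
  = 0.4555 bits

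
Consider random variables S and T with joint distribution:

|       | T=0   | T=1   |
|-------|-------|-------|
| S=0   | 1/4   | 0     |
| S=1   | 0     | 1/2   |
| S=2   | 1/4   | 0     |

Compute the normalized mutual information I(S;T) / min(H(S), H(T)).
Marginal P(S) (row sums):
  P(S=0) = 1/4 + 0 = 1/4
  P(S=1) = 0 + 1/2 = 1/2
  P(S=2) = 1/4 + 0 = 1/4
Marginal P(T) (column sums):
  P(T=0) = 1/4 + 0 + 1/4 = 1/2
  P(T=1) = 0 + 1/2 + 0 = 1/2

H(S) = -[(1/4)·log₂(1/4) + (1/2)·log₂(1/2) + (1/4)·log₂(1/4)]
  = 0.5000 + 0.5000 + 0.5000
  = 1.5000 bits
H(T) = -[(1/2)·log₂(1/2) + (1/2)·log₂(1/2)]
  = 0.5000 + 0.5000
  = 1.0000 bits
H(S,T) = -[(1/4)·log₂(1/4) + (1/2)·log₂(1/2) + (1/4)·log₂(1/4)]
  = 0.5000 + 0.5000 + 0.5000
  = 1.5000 bits

I(S;T) = H(S) + H(T) - H(S,T)
  = 1.5000 + 1.0000 - 1.5000
  = 1.0000 bits

min(H(S), H(T)) = min(1.5000, 1.0000) = 1.0000 bits
Normalized MI = 1.0000 / 1.0000 = 1.0000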